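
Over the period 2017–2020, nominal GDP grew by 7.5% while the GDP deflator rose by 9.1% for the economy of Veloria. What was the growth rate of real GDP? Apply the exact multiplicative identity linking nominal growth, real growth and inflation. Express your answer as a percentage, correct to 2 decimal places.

-1.47%

(1 + g_nom) = (1 + g_real)(1 + π), so g_real = 1.0750 / 1.0910 − 1 = -0.01467.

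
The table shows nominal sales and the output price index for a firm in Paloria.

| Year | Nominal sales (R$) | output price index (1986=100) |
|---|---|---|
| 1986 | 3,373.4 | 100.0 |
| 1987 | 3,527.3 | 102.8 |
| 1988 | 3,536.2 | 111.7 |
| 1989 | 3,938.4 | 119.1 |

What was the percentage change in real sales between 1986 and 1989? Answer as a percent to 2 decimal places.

Real sales 1986 = 3373.4/1.000 = 3373.40.
Real sales 1989 = 3938.4/1.191 = 3306.80.
Change = 3306.80/3373.40 − 1 = -0.0197.

-1.97%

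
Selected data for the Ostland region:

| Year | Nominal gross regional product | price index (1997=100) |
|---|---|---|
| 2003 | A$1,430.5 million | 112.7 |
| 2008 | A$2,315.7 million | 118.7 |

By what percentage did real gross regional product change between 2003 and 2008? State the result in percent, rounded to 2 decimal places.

Real gross regional product 2003 = 1430.5 / 1.127 = 1269.30.
Real gross regional product 2008 = 2315.7 / 1.187 = 1950.88.
Real growth = 1950.88 / 1269.30 − 1 = 0.5370.

53.70%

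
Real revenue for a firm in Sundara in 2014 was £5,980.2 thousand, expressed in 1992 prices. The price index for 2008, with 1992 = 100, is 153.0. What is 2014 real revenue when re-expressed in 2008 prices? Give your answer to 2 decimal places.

Real revenue in 2008 prices = Real revenue in 1992 prices × (P_2008/P_1992) = 5980.2 × 1.530 = 9149.71.

£9,149.71 thousand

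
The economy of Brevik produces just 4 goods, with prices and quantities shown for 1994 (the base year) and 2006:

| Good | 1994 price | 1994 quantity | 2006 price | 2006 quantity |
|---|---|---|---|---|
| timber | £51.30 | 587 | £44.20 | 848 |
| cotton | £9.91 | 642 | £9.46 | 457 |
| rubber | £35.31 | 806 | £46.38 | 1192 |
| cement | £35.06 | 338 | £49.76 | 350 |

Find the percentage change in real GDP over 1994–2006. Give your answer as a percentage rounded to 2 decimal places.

Real GDP 1994 = Nominal GDP 1994 = 51.30·587 + 9.91·642 + 35.31·806 + 35.06·338 = 76785.46.
Real GDP 2006 (at 1994 prices) = 51.30·848 + 9.91·457 + 35.31·1192 + 35.06·350 = 102391.79.
Real growth = 102391.79/76785.46 − 1 = 0.3335.

33.35%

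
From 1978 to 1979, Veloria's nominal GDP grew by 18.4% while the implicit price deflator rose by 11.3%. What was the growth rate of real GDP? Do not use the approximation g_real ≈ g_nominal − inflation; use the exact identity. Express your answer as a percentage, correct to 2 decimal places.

6.38%

(1 + g_nom) = (1 + g_real)(1 + π), so g_real = 1.1840 / 1.1130 − 1 = 0.06379.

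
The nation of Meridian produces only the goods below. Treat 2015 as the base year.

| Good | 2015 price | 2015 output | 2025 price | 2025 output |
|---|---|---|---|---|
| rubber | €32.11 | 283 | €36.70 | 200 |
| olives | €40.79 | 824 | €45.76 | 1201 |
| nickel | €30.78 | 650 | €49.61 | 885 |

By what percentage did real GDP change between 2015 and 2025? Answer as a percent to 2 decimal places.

Real GDP 2015 = Nominal GDP 2015 = 32.11·283 + 40.79·824 + 30.78·650 = 62705.09.
Real GDP 2025 (at 2015 prices) = 32.11·200 + 40.79·1201 + 30.78·885 = 82651.09.
Real growth = 82651.09/62705.09 − 1 = 0.3181.

31.81%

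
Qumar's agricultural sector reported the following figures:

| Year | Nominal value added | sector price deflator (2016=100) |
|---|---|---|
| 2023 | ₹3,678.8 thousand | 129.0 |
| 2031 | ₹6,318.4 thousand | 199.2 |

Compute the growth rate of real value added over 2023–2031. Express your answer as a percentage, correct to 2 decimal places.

Deflate each year: 2023 → 3678.8/1.290 = 2851.78; 2031 → 6318.4/1.992 = 3171.89.
So real value added changed by 3171.89/2851.78 − 1 = 0.1122, i.e. 11.22%.

11.22%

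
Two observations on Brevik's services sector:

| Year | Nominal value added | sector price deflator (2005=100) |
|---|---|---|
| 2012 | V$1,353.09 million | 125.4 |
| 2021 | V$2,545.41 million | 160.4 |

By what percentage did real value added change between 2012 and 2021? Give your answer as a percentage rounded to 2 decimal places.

47.07%

Real value added 2012 = 1353.09 / 1.254 = 1079.02.
Real value added 2021 = 2545.41 / 1.604 = 1586.91.
Real growth = 1586.91 / 1079.02 − 1 = 0.4707.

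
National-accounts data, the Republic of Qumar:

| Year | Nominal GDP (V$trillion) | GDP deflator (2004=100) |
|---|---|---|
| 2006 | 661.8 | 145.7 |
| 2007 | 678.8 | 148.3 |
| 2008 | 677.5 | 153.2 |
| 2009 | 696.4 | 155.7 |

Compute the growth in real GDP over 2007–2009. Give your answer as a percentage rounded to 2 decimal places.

-2.28%

Real GDP 2007 = 678.8/1.483 = 457.72.
Real GDP 2009 = 696.4/1.557 = 447.27.
Change = 447.27/457.72 − 1 = -0.0228.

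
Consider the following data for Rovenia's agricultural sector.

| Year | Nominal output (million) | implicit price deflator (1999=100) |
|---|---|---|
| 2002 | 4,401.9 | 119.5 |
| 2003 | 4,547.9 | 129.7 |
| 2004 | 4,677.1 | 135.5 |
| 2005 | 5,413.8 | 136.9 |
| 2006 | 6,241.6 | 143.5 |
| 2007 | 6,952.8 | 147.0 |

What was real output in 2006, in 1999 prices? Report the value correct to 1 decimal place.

4,349.5 million

Real output 2006 = 6241.6 / 1.435 = 4349.55.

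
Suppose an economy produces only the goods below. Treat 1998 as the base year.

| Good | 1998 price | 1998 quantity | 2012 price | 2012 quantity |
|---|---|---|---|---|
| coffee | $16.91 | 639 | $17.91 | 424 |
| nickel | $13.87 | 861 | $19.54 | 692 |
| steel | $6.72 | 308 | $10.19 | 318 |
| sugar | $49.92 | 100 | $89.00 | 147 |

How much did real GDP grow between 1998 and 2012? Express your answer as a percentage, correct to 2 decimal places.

-11.96%

Real GDP 1998 = Nominal GDP 1998 = 16.91·639 + 13.87·861 + 6.72·308 + 49.92·100 = 29809.32.
Real GDP 2012 (at 1998 prices) = 16.91·424 + 13.87·692 + 6.72·318 + 49.92·147 = 26243.08.
Real growth = 26243.08/29809.32 − 1 = -0.1196.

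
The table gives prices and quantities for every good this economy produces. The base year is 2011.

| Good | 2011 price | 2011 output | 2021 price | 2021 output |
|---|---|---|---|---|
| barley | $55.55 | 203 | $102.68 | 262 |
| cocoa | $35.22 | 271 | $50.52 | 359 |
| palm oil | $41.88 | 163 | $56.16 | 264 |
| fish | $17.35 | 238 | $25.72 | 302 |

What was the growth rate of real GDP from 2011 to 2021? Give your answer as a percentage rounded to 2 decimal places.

Real GDP 2011 = Nominal GDP 2011 = 55.55·203 + 35.22·271 + 41.88·163 + 17.35·238 = 31777.01.
Real GDP 2021 (at 2011 prices) = 55.55·262 + 35.22·359 + 41.88·264 + 17.35·302 = 43494.10.
Real growth = 43494.10/31777.01 − 1 = 0.3687.

36.87%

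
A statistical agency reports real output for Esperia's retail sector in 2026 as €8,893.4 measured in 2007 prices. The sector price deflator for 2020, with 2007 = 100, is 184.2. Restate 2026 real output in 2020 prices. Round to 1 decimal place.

€16,381.6

Real output in 2020 prices = Real output in 2007 prices × (P_2020/P_2007) = 8893.4 × 1.842 = 16381.64.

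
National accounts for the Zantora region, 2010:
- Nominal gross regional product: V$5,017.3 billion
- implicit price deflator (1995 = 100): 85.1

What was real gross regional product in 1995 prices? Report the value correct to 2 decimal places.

V$5,895.77 billion

Real gross regional product = Nominal / (implicit price deflator/100) = 5017.3 / 0.851 = 5895.77.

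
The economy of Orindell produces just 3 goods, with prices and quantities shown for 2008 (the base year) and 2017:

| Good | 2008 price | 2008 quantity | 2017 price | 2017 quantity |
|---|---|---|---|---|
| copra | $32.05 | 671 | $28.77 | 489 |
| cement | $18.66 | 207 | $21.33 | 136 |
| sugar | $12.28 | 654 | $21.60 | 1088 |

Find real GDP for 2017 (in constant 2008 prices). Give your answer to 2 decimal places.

$31570.85

Real GDP 2017 = Σ (p_2008 × q_2017) = 32.05·489 + 18.66·136 + 12.28·1088 = 31570.85.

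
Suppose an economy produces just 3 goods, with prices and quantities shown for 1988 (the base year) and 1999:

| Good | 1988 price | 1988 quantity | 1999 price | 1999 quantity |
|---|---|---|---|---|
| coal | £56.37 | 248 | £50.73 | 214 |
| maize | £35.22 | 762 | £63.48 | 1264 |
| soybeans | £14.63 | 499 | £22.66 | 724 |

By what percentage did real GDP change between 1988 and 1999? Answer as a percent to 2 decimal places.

39.60%

Real GDP 1988 = Nominal GDP 1988 = 56.37·248 + 35.22·762 + 14.63·499 = 48117.77.
Real GDP 1999 (at 1988 prices) = 56.37·214 + 35.22·1264 + 14.63·724 = 67173.38.
Real growth = 67173.38/48117.77 − 1 = 0.3960.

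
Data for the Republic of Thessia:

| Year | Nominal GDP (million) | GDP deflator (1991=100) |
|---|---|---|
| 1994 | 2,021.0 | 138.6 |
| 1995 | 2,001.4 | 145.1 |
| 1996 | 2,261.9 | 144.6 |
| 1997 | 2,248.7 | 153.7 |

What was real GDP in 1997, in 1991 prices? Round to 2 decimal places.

Real GDP 1997 = 2248.7 / 1.537 = 1463.04.

1,463.04 million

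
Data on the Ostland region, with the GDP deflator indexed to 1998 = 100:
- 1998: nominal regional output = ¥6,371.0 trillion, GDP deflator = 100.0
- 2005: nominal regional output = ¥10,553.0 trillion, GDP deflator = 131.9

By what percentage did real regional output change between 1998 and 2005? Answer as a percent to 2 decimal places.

Deflate each year: 1998 → 6371.0/1.000 = 6371.00; 2005 → 10553.0/1.319 = 8000.76.
So real regional output changed by 8000.76/6371.00 − 1 = 0.2558, i.e. 25.58%.

25.58%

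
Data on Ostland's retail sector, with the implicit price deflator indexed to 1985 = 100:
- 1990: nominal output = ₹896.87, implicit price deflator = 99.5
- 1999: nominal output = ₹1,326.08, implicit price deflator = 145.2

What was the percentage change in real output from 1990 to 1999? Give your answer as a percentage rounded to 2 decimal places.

1.32%

Real output 1990 = 896.87 / 0.995 = 901.38.
Real output 1999 = 1326.08 / 1.452 = 913.28.
Real growth = 913.28 / 901.38 − 1 = 0.0132.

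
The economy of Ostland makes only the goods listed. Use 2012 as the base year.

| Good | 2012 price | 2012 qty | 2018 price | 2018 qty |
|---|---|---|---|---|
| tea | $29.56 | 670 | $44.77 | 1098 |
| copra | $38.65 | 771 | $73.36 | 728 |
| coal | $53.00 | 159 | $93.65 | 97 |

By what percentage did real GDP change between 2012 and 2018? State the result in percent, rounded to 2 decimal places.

13.28%

Real GDP 2012 = Nominal GDP 2012 = 29.56·670 + 38.65·771 + 53.00·159 = 58031.35.
Real GDP 2018 (at 2012 prices) = 29.56·1098 + 38.65·728 + 53.00·97 = 65735.08.
Real growth = 65735.08/58031.35 − 1 = 0.1328.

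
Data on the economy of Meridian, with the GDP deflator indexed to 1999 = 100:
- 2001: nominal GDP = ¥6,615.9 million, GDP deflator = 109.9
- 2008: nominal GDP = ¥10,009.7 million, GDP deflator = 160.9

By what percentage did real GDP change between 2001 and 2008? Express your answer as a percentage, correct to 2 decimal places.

Deflate each year: 2001 → 6615.9/1.099 = 6019.93; 2008 → 10009.7/1.609 = 6221.07.
So real GDP changed by 6221.07/6019.93 − 1 = 0.0334, i.e. 3.34%.

3.34%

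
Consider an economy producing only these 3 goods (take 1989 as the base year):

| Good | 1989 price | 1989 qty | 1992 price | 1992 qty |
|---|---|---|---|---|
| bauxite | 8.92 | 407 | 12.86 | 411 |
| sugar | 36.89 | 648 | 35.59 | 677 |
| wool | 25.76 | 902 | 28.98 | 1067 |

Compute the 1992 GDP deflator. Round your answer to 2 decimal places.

107.44

Nominal GDP 1992 = 12.86·411 + 35.59·677 + 28.98·1067 = 60301.55.
Real GDP 1992 (at 1989 prices) = 8.92·411 + 36.89·677 + 25.76·1067 = 56126.57.
Deflator = Nominal/Real × 100 = 60301.55/56126.57 × 100 = 107.439.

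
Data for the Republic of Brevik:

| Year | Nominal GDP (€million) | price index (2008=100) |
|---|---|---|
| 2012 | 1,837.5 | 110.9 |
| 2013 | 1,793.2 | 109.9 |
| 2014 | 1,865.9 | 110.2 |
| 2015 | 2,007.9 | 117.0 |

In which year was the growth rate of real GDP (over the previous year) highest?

2014

2013: real = 1793.2/1.099 = 1631.67; growth vs 2012 (1656.90) = -1.52%.
2014: real = 1865.9/1.102 = 1693.19; growth vs 2013 (1631.67) = 3.77%.
2015: real = 2007.9/1.170 = 1716.15; growth vs 2014 (1693.19) = 1.36%.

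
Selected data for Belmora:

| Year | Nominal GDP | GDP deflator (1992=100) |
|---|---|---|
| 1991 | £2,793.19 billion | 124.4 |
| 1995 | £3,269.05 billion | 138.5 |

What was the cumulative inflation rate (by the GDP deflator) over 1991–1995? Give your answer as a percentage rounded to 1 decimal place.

11.3%

Price-level change = 138.5 / 124.4 − 1 = 0.1133.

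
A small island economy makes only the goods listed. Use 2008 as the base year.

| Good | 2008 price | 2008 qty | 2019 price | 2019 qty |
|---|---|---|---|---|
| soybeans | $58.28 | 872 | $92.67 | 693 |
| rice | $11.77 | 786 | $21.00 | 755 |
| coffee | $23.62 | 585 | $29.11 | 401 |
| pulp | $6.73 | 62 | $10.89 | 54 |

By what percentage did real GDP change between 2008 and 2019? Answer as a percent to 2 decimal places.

Real GDP 2008 = Nominal GDP 2008 = 58.28·872 + 11.77·786 + 23.62·585 + 6.73·62 = 74306.34.
Real GDP 2019 (at 2008 prices) = 58.28·693 + 11.77·755 + 23.62·401 + 6.73·54 = 59109.43.
Real growth = 59109.43/74306.34 − 1 = -0.2045.

-20.45%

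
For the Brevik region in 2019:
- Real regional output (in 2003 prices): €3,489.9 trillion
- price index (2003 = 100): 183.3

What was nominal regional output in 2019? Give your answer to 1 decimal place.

€6,397.0 trillion

Nominal regional output = Real × (price index/100) = 3489.9 × 1.833 = 6396.99.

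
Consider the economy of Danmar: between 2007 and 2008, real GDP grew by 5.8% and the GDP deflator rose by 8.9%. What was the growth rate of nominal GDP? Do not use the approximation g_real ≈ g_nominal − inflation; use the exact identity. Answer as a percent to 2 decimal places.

(1 + g_nom) = (1 + g_real)(1 + π) = 1.0580 × 1.0890 = 1.15216.

15.22%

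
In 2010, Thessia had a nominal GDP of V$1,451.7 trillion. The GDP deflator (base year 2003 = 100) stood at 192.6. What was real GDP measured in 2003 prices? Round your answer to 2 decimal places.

Real GDP = Nominal / (GDP deflator/100) = 1451.7 / 1.926 = 753.74.

V$753.74 trillion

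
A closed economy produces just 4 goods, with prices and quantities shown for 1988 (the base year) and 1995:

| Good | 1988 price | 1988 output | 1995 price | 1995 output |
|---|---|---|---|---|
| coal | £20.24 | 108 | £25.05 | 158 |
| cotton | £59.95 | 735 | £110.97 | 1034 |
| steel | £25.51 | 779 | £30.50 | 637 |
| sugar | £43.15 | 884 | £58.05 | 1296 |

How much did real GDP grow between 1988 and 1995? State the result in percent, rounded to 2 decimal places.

Real GDP 1988 = Nominal GDP 1988 = 20.24·108 + 59.95·735 + 25.51·779 + 43.15·884 = 104266.06.
Real GDP 1995 (at 1988 prices) = 20.24·158 + 59.95·1034 + 25.51·637 + 43.15·1296 = 137358.49.
Real growth = 137358.49/104266.06 − 1 = 0.3174.

31.74%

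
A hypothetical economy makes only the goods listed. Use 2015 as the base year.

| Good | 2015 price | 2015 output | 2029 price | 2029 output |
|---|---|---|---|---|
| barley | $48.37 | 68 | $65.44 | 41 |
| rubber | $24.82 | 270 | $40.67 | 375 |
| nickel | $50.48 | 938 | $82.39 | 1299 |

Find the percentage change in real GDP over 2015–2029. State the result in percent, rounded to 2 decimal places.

34.05%

Real GDP 2015 = Nominal GDP 2015 = 48.37·68 + 24.82·270 + 50.48·938 = 57340.80.
Real GDP 2029 (at 2015 prices) = 48.37·41 + 24.82·375 + 50.48·1299 = 76864.19.
Real growth = 76864.19/57340.80 − 1 = 0.3405.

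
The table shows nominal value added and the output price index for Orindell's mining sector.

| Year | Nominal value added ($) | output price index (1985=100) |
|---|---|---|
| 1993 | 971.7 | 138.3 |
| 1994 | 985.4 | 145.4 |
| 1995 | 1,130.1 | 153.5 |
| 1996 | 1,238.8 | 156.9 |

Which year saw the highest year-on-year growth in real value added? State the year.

1995

1994: real = 985.4/1.454 = 677.72; growth vs 1993 (702.60) = -3.54%.
1995: real = 1130.1/1.535 = 736.22; growth vs 1994 (677.72) = 8.63%.
1996: real = 1238.8/1.569 = 789.55; growth vs 1995 (736.22) = 7.24%.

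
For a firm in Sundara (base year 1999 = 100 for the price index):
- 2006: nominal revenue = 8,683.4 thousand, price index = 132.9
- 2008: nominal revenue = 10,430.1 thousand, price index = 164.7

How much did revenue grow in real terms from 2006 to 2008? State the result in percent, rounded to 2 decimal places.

Deflate each year: 2006 → 8683.4/1.329 = 6533.78; 2008 → 10430.1/1.647 = 6332.79.
So real revenue changed by 6332.79/6533.78 − 1 = -0.0308, i.e. -3.08%.

-3.08%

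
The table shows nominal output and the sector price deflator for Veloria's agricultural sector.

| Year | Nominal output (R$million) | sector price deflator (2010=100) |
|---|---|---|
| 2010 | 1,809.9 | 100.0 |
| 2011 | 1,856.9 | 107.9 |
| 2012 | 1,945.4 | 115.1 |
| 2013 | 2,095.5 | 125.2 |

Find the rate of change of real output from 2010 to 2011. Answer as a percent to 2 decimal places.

Real output 2010 = 1809.9/1.000 = 1809.90.
Real output 2011 = 1856.9/1.079 = 1720.95.
Change = 1720.95/1809.90 − 1 = -0.0491.

-4.91%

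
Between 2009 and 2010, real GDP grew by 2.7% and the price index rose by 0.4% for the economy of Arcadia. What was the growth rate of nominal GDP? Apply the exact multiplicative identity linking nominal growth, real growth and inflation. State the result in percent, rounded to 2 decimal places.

3.11%

(1 + g_nom) = (1 + g_real)(1 + π) = 1.0270 × 1.0040 = 1.03111.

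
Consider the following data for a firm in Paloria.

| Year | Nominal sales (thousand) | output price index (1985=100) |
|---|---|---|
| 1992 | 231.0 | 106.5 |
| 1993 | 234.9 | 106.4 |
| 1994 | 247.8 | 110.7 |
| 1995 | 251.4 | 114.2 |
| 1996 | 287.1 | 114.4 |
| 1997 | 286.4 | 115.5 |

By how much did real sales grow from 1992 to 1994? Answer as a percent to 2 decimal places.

3.20%

Real sales 1992 = 231.0/1.065 = 216.90.
Real sales 1994 = 247.8/1.107 = 223.85.
Change = 223.85/216.90 − 1 = 0.0320.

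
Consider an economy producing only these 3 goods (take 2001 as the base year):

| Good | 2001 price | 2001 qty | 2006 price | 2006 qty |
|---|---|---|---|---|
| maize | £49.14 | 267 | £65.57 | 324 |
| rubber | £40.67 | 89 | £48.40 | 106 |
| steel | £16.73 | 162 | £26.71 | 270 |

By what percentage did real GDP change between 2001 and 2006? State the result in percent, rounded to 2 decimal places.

27.24%

Real GDP 2001 = Nominal GDP 2001 = 49.14·267 + 40.67·89 + 16.73·162 = 19450.27.
Real GDP 2006 (at 2001 prices) = 49.14·324 + 40.67·106 + 16.73·270 = 24749.48.
Real growth = 24749.48/19450.27 − 1 = 0.2724.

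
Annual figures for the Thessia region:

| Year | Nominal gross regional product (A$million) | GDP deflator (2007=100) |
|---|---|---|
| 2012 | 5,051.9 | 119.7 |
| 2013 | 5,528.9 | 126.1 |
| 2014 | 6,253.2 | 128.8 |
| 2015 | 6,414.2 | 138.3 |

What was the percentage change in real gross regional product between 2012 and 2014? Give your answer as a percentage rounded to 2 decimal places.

Real gross regional product 2012 = 5051.9/1.197 = 4220.47.
Real gross regional product 2014 = 6253.2/1.288 = 4854.97.
Change = 4854.97/4220.47 − 1 = 0.1503.

15.03%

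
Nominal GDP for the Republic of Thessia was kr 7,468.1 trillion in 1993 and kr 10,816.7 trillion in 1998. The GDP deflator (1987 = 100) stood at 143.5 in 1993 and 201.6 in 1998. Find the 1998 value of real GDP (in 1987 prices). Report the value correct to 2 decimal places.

kr 5,365.43 trillion

Real GDP = Nominal / (GDP deflator/100) = 10816.7 / 2.016 = 5365.43.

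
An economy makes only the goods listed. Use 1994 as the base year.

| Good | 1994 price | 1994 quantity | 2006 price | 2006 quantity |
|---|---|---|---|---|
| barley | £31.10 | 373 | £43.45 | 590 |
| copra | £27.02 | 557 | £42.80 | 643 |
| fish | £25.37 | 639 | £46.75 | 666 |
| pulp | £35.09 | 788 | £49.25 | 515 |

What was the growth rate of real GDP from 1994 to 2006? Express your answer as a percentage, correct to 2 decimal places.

Real GDP 1994 = Nominal GDP 1994 = 31.10·373 + 27.02·557 + 25.37·639 + 35.09·788 = 70512.79.
Real GDP 2006 (at 1994 prices) = 31.10·590 + 27.02·643 + 25.37·666 + 35.09·515 = 70690.63.
Real growth = 70690.63/70512.79 − 1 = 0.0025.

0.25%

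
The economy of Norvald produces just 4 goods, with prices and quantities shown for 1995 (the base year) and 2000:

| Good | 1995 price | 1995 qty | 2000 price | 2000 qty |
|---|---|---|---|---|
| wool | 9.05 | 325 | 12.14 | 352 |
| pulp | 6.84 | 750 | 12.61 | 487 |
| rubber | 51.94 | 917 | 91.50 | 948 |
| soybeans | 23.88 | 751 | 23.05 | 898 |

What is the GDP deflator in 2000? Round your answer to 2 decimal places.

152.66

Nominal GDP 2000 = 12.14·352 + 12.61·487 + 91.50·948 + 23.05·898 = 117855.25.
Real GDP 2000 (at 1995 prices) = 9.05·352 + 6.84·487 + 51.94·948 + 23.88·898 = 77200.04.
Deflator = Nominal/Real × 100 = 117855.25/77200.04 × 100 = 152.662.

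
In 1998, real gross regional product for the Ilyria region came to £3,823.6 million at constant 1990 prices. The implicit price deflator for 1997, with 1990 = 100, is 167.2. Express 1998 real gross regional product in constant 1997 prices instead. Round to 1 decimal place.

Real gross regional product in 1997 prices = Real gross regional product in 1990 prices × (P_1997/P_1990) = 3823.6 × 1.672 = 6393.06.

£6,393.1 million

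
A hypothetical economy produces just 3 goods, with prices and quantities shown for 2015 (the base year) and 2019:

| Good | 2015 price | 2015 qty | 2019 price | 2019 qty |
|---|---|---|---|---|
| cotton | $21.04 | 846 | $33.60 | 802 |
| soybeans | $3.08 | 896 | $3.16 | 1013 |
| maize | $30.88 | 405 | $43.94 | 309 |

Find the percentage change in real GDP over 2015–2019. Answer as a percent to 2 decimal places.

Real GDP 2015 = Nominal GDP 2015 = 21.04·846 + 3.08·896 + 30.88·405 = 33065.92.
Real GDP 2019 (at 2015 prices) = 21.04·802 + 3.08·1013 + 30.88·309 = 29536.04.
Real growth = 29536.04/33065.92 − 1 = -0.1068.

-10.68%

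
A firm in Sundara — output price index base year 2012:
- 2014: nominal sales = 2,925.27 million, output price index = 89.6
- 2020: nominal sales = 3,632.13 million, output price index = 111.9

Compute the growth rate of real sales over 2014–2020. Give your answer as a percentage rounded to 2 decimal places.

-0.58%

Real sales 2014 = 2925.27 / 0.896 = 3264.81.
Real sales 2020 = 3632.13 / 1.119 = 3245.87.
Real growth = 3245.87 / 3264.81 − 1 = -0.0058.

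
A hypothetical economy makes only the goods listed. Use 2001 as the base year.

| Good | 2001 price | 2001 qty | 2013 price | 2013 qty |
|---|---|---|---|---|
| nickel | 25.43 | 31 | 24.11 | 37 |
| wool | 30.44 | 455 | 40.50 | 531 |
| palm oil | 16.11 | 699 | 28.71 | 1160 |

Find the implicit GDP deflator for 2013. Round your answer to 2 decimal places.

155.62

Nominal GDP 2013 = 24.11·37 + 40.50·531 + 28.71·1160 = 55701.17.
Real GDP 2013 (at 2001 prices) = 25.43·37 + 30.44·531 + 16.11·1160 = 35792.15.
Deflator = Nominal/Real × 100 = 55701.17/35792.15 × 100 = 155.624.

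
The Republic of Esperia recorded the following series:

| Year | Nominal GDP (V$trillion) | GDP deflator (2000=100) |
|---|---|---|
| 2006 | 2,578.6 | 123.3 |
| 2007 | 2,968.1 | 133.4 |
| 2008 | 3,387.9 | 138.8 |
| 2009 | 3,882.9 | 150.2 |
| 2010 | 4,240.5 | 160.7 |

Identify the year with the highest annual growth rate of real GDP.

2007: real = 2968.1/1.334 = 2224.96; growth vs 2006 (2091.32) = 6.39%.
2008: real = 3387.9/1.388 = 2440.85; growth vs 2007 (2224.96) = 9.70%.
2009: real = 3882.9/1.502 = 2585.15; growth vs 2008 (2440.85) = 5.91%.
2010: real = 4240.5/1.607 = 2638.77; growth vs 2009 (2585.15) = 2.07%.

2008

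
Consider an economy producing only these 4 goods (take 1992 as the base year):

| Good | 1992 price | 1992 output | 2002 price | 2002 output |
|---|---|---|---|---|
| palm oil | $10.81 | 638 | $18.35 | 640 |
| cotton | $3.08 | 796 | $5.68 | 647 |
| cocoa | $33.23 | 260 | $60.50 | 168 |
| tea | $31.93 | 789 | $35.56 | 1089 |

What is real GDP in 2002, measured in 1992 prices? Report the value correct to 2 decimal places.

$49265.57

Real GDP 2002 = Σ (p_1992 × q_2002) = 10.81·640 + 3.08·647 + 33.23·168 + 31.93·1089 = 49265.57.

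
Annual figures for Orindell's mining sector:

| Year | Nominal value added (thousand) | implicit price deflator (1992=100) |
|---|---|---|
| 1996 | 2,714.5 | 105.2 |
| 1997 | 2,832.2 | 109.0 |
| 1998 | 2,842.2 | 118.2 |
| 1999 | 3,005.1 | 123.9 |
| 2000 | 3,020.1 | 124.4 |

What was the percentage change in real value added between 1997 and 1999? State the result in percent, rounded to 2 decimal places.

Real value added 1997 = 2832.2/1.090 = 2598.35.
Real value added 1999 = 3005.1/1.239 = 2425.42.
Change = 2425.42/2598.35 − 1 = -0.0666.

-6.66%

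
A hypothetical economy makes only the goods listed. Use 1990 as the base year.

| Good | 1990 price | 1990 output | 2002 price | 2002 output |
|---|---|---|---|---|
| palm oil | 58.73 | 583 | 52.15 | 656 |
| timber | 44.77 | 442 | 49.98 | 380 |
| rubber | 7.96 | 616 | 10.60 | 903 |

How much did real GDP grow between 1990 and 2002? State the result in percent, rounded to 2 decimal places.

6.44%

Real GDP 1990 = Nominal GDP 1990 = 58.73·583 + 44.77·442 + 7.96·616 = 58931.29.
Real GDP 2002 (at 1990 prices) = 58.73·656 + 44.77·380 + 7.96·903 = 62727.36.
Real growth = 62727.36/58931.29 − 1 = 0.0644.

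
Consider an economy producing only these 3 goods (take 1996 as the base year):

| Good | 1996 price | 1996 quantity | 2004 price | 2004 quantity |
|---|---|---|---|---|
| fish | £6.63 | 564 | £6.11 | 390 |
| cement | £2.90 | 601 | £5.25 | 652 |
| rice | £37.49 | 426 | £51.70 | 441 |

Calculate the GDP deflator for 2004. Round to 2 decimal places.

136.15

Nominal GDP 2004 = 6.11·390 + 5.25·652 + 51.70·441 = 28605.60.
Real GDP 2004 (at 1996 prices) = 6.63·390 + 2.90·652 + 37.49·441 = 21009.59.
Deflator = Nominal/Real × 100 = 28605.60/21009.59 × 100 = 136.155.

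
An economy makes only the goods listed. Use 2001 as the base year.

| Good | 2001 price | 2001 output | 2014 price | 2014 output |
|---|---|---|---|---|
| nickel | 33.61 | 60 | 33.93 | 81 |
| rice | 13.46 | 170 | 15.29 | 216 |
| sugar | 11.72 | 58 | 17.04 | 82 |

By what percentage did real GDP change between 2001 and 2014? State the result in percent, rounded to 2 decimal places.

Real GDP 2001 = Nominal GDP 2001 = 33.61·60 + 13.46·170 + 11.72·58 = 4984.56.
Real GDP 2014 (at 2001 prices) = 33.61·81 + 13.46·216 + 11.72·82 = 6590.81.
Real growth = 6590.81/4984.56 − 1 = 0.3222.

32.22%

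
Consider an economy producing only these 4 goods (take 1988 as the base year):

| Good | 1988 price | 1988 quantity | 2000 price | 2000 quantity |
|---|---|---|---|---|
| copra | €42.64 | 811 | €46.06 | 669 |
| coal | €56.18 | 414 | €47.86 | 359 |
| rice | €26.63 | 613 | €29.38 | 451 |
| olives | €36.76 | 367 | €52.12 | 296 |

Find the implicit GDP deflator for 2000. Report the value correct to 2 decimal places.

107.11

Nominal GDP 2000 = 46.06·669 + 47.86·359 + 29.38·451 + 52.12·296 = 76673.78.
Real GDP 2000 (at 1988 prices) = 42.64·669 + 56.18·359 + 26.63·451 + 36.76·296 = 71585.87.
Deflator = Nominal/Real × 100 = 76673.78/71585.87 × 100 = 107.107.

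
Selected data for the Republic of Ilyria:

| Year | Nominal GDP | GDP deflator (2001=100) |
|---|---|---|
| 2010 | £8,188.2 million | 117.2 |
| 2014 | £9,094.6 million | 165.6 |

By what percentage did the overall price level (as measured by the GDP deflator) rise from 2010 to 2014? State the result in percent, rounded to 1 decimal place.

Price-level change = 165.6 / 117.2 − 1 = 0.4130.

41.3%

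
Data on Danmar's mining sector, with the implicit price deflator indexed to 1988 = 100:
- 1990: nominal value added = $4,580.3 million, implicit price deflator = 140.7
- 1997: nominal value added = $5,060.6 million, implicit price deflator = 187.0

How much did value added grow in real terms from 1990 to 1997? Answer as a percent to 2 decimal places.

-16.87%

Real value added 1990 = 4580.3 / 1.407 = 3255.37.
Real value added 1997 = 5060.6 / 1.870 = 2706.20.
Real growth = 2706.20 / 3255.37 − 1 = -0.1687.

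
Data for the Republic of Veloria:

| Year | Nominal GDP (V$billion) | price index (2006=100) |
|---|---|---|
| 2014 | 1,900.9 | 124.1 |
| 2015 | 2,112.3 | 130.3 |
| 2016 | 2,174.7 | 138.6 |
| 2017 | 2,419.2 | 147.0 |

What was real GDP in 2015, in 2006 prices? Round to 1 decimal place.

V$1,621.1 billion

Real GDP 2015 = 2112.3 / 1.303 = 1621.11.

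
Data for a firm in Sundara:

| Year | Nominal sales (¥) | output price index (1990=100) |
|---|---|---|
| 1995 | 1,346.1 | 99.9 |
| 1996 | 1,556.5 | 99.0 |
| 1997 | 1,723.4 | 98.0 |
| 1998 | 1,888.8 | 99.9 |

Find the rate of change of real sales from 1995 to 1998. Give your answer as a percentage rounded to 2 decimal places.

40.32%

Real sales 1995 = 1346.1/0.999 = 1347.45.
Real sales 1998 = 1888.8/0.999 = 1890.69.
Change = 1890.69/1347.45 − 1 = 0.4032.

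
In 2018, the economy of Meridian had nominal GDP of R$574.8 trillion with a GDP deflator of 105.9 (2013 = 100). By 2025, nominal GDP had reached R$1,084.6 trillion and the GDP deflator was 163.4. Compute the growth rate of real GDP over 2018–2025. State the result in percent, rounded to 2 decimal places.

22.29%

Real GDP 2018 = 574.8 / 1.059 = 542.78.
Real GDP 2025 = 1084.6 / 1.634 = 663.77.
Real growth = 663.77 / 542.78 − 1 = 0.2229.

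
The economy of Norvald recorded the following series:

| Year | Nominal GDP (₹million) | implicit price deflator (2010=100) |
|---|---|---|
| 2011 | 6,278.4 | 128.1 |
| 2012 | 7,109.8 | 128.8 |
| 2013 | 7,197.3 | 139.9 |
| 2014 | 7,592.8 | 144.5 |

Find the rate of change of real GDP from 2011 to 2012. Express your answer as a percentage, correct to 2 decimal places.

Real GDP 2011 = 6278.4/1.281 = 4901.17.
Real GDP 2012 = 7109.8/1.288 = 5520.03.
Change = 5520.03/4901.17 − 1 = 0.1263.

12.63%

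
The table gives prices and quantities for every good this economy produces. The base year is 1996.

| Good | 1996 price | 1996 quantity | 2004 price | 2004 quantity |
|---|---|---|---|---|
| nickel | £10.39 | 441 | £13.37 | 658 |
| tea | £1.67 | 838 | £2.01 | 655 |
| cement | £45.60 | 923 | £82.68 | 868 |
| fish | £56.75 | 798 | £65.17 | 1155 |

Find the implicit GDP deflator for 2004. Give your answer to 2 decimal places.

139.00

Nominal GDP 2004 = 13.37·658 + 2.01·655 + 82.68·868 + 65.17·1155 = 157151.60.
Real GDP 2004 (at 1996 prices) = 10.39·658 + 1.67·655 + 45.60·868 + 56.75·1155 = 113057.52.
Deflator = Nominal/Real × 100 = 157151.60/113057.52 × 100 = 139.001.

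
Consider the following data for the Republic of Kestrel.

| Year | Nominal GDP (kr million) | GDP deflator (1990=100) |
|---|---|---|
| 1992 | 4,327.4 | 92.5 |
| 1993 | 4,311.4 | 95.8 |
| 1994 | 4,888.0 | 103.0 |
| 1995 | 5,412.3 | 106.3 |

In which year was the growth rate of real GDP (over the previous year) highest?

1993: real = 4311.4/0.958 = 4500.42; growth vs 1992 (4678.27) = -3.80%.
1994: real = 4888.0/1.030 = 4745.63; growth vs 1993 (4500.42) = 5.45%.
1995: real = 5412.3/1.063 = 5091.53; growth vs 1994 (4745.63) = 7.29%.

1995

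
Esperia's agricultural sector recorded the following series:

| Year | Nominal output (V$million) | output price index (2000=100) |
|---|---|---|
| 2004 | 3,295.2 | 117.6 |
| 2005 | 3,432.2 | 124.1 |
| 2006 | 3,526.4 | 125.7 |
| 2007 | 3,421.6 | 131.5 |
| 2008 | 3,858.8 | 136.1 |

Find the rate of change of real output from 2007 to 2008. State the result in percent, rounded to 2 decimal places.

8.97%

Real output 2007 = 3421.6/1.315 = 2601.98.
Real output 2008 = 3858.8/1.361 = 2835.27.
Change = 2835.27/2601.98 − 1 = 0.0897.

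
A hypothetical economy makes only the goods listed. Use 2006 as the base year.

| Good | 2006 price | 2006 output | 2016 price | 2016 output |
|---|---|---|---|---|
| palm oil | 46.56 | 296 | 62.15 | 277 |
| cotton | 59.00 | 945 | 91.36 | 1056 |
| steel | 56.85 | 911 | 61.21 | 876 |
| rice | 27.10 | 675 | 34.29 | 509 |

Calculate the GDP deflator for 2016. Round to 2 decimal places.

Nominal GDP 2016 = 62.15·277 + 91.36·1056 + 61.21·876 + 34.29·509 = 184765.28.
Real GDP 2016 (at 2006 prices) = 46.56·277 + 59.00·1056 + 56.85·876 + 27.10·509 = 138795.62.
Deflator = Nominal/Real × 100 = 184765.28/138795.62 × 100 = 133.120.

133.12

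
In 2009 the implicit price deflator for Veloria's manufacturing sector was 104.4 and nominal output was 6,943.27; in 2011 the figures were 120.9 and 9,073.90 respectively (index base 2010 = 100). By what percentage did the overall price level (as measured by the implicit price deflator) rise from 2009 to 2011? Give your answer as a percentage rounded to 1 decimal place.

15.8%

Price-level change = 120.9 / 104.4 − 1 = 0.1580.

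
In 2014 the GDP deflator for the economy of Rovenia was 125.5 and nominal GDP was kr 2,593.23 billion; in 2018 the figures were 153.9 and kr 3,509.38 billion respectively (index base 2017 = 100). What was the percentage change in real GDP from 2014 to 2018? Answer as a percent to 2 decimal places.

Real GDP 2014 = 2593.23 / 1.255 = 2066.32.
Real GDP 2018 = 3509.38 / 1.539 = 2280.30.
Real growth = 2280.30 / 2066.32 − 1 = 0.1036.

10.36%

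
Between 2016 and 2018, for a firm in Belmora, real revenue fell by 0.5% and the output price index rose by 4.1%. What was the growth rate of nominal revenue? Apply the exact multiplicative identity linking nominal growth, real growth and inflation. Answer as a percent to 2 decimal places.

3.58%

(1 + g_nom) = (1 + g_real)(1 + π) = 0.9950 × 1.0410 = 1.03580.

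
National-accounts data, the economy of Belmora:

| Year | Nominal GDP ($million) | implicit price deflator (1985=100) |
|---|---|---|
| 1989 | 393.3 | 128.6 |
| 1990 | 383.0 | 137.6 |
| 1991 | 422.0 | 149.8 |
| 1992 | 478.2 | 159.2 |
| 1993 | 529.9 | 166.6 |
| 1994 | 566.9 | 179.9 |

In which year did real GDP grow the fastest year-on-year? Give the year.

1992

1990: real = 383.0/1.376 = 278.34; growth vs 1989 (305.83) = -8.99%.
1991: real = 422.0/1.498 = 281.71; growth vs 1990 (278.34) = 1.21%.
1992: real = 478.2/1.592 = 300.38; growth vs 1991 (281.71) = 6.63%.
1993: real = 529.9/1.666 = 318.07; growth vs 1992 (300.38) = 5.89%.
1994: real = 566.9/1.799 = 315.12; growth vs 1993 (318.07) = -0.93%.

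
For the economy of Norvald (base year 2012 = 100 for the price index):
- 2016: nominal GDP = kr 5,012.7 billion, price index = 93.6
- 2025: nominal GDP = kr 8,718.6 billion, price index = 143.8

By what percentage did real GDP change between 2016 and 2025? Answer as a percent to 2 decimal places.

13.21%

Real GDP 2016 = 5012.7 / 0.936 = 5355.45.
Real GDP 2025 = 8718.6 / 1.438 = 6063.00.
Real growth = 6063.00 / 5355.45 − 1 = 0.1321.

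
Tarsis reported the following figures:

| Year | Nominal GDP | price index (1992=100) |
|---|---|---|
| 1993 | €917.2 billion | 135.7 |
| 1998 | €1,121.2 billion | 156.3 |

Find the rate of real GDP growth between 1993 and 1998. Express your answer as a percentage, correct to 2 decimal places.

Real GDP 1993 = 917.2 / 1.357 = 675.90.
Real GDP 1998 = 1121.2 / 1.563 = 717.34.
Real growth = 717.34 / 675.90 − 1 = 0.0613.

6.13%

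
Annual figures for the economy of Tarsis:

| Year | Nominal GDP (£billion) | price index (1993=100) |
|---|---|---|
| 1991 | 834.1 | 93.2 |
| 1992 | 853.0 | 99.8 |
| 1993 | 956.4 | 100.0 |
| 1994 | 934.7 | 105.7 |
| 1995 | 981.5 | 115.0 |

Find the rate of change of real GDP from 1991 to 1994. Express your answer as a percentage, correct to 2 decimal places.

-1.19%

Real GDP 1991 = 834.1/0.932 = 894.96.
Real GDP 1994 = 934.7/1.057 = 884.30.
Change = 884.30/894.96 − 1 = -0.0119.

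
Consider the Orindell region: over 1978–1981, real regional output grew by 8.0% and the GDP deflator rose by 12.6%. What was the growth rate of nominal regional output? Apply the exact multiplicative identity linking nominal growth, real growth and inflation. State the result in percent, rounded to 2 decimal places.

21.61%

(1 + g_nom) = (1 + g_real)(1 + π) = 1.0800 × 1.1260 = 1.21608.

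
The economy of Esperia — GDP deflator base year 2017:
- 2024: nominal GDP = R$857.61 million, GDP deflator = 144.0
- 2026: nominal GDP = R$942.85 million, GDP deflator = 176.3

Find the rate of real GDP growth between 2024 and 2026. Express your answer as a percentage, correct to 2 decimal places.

Real GDP 2024 = 857.61 / 1.440 = 595.56.
Real GDP 2026 = 942.85 / 1.763 = 534.80.
Real growth = 534.80 / 595.56 − 1 = -0.1020.

-10.20%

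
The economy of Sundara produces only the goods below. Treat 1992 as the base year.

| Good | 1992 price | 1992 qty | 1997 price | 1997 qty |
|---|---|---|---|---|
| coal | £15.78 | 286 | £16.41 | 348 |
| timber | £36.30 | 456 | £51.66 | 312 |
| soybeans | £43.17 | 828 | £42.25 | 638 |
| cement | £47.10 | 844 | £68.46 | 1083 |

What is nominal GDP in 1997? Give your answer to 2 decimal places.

Nominal GDP 1997 = Σ (p_1997 × q_1997) = 16.41·348 + 51.66·312 + 42.25·638 + 68.46·1083 = 122926.28.

£122926.28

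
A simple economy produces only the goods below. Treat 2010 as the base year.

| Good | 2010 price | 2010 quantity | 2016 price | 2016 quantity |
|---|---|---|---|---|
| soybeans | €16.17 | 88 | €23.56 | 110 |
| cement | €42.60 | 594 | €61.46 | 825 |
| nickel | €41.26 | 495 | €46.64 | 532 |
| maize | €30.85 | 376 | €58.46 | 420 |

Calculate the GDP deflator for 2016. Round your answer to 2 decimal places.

Nominal GDP 2016 = 23.56·110 + 61.46·825 + 46.64·532 + 58.46·420 = 102661.78.
Real GDP 2016 (at 2010 prices) = 16.17·110 + 42.60·825 + 41.26·532 + 30.85·420 = 71831.02.
Deflator = Nominal/Real × 100 = 102661.78/71831.02 × 100 = 142.921.

142.92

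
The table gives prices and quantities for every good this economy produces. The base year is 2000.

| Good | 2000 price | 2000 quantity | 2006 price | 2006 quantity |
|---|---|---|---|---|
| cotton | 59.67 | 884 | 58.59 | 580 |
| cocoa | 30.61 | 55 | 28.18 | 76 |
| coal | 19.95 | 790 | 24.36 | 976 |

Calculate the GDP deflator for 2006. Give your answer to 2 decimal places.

106.19

Nominal GDP 2006 = 58.59·580 + 28.18·76 + 24.36·976 = 59899.24.
Real GDP 2006 (at 2000 prices) = 59.67·580 + 30.61·76 + 19.95·976 = 56406.16.
Deflator = Nominal/Real × 100 = 59899.24/56406.16 × 100 = 106.193.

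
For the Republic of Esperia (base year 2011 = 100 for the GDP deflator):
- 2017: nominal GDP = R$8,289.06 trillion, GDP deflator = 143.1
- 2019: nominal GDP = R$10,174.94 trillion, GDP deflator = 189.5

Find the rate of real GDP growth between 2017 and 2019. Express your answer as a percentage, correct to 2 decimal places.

Deflate each year: 2017 → 8289.06/1.431 = 5792.49; 2019 → 10174.94/1.895 = 5369.36.
So real GDP changed by 5369.36/5792.49 − 1 = -0.0730, i.e. -7.30%.

-7.30%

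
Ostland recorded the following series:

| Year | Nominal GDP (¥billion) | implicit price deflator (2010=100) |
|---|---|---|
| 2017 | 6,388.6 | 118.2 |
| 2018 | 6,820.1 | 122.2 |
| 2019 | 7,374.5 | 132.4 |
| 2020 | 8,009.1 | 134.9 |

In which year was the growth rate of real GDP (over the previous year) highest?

2020

2018: real = 6820.1/1.222 = 5581.10; growth vs 2017 (5404.91) = 3.26%.
2019: real = 7374.5/1.324 = 5569.86; growth vs 2018 (5581.10) = -0.20%.
2020: real = 8009.1/1.349 = 5937.06; growth vs 2019 (5569.86) = 6.59%.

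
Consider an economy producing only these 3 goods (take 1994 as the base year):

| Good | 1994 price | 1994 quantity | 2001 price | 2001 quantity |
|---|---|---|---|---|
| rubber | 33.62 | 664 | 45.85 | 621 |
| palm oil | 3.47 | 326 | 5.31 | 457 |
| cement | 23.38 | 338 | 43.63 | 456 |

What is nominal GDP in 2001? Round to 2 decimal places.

Nominal GDP 2001 = Σ (p_2001 × q_2001) = 45.85·621 + 5.31·457 + 43.63·456 = 50794.80.

50794.80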